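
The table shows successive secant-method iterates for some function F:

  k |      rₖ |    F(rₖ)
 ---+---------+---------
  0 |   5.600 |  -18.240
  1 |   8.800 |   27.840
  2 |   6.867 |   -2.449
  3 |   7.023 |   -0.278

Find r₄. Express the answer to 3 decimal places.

r₄ = 7.023 − (-0.278)·(7.023 − 6.867) / (-0.278 − (-2.449))
   = 7.023 − (-0.04337)/(2.17100) = 7.04298

7.043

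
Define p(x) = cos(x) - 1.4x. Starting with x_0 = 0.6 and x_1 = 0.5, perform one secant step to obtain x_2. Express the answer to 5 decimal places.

p(0.6) = -0.0146644, p(0.5) = 0.1775826
x_2 = 0.5000000 − 0.1775826·(0.5000000 − 0.6000000) / (0.1775826 − (-0.0146644)) = 0.5000000 − (-0.0177583)/(0.1922469) = 0.5923721

0.59237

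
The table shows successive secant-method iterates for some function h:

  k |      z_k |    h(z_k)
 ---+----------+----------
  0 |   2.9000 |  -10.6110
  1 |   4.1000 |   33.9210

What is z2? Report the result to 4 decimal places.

z2 = 4.1000 − 33.9210·(4.1000 − 2.9000) / (33.9210 − (-10.6110))
   = 4.1000 − (40.705200)/(44.532000) = 3.185934

3.1859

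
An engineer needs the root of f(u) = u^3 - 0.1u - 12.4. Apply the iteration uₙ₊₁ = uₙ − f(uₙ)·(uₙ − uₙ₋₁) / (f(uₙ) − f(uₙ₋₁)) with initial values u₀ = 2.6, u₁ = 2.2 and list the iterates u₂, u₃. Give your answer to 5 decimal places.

f(2.6) = 4.9160000, f(2.2) = -1.9720000
u₂ = 2.2000000 − (-1.9720000)·(2.2000000 − 2.6000000) / (-1.9720000 − 4.9160000) = 2.2000000 − (0.7888000)/(-6.8880000) = 2.3145180
f(2.3145180) = -0.2325937
u₃ = 2.3145180 − (-0.2325937)·(2.3145180 − 2.2000000) / (-0.2325937 − (-1.9720000)) = 2.3145180 − (-0.0266362)/(1.7394063) = 2.3298314

2.31452, 2.32983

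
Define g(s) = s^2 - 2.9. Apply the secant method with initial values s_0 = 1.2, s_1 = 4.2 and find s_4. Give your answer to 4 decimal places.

1.7107

g(1.2) = -1.460000, g(4.2) = 14.740000
s_2 = 4.200000 − 14.740000·(4.200000 − 1.200000) / (14.740000 − (-1.460000)) = 4.200000 − (44.220000)/(16.200000) = 1.470370
g(1.470370) = -0.738011
s_3 = 1.470370 − (-0.738011)·(1.470370 − 4.200000) / (-0.738011 − 14.740000) = 1.470370 − (2.014497)/(-15.478011) = 1.600523
g(1.600523) = -0.338328
s_4 = 1.600523 − (-0.338328)·(1.600523 − 1.470370) / (-0.338328 − (-0.738011)) = 1.600523 − (-0.044034)/(0.399683) = 1.710695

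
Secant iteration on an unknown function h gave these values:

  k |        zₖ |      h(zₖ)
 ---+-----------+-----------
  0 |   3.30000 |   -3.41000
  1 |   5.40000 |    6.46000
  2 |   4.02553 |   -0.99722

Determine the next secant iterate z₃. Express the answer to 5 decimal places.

4.20933

z₃ = 4.02553 − (-0.99722)·(4.02553 − 5.40000) / (-0.99722 − 6.46000)
   = 4.02553 − (1.3706490)/(-7.4572200) = 4.2093316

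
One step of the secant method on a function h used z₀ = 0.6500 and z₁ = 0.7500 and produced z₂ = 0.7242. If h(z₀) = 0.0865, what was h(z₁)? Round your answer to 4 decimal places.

The secant line through (0.6500, 0.0865) and (0.7500, h(z₁)) crosses zero at z₂ = 0.7242.
So (0.6500, 0.0865), (0.7500, h(z₁)), (0.7242, 0) are collinear:
h(z₁) = 0.0865 · (0.7500 − 0.7242) / (0.6500 − 0.7242) = 0.0865 · (0.025800)/(-0.074200) = -0.030077

-0.0301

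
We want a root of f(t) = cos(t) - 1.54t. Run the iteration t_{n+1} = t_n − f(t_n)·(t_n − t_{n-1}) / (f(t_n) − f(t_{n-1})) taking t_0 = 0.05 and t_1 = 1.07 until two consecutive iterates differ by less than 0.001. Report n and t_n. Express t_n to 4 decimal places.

f(0.05) = 0.921750, f(1.07) = -1.167676
t_2 = 1.070000 − (-1.167676)·(1.020000)/(-2.089426) = 0.499973;  |Δ| = 0.570027
f(0.499973) = 0.107637
t_3 = 0.499973 − 0.107637·(-0.570027)/(1.275313) = 0.548084;  |Δ| = 0.048111
f(0.548084) = 0.009476
t_4 = 0.548084 − 0.009476·(0.048111)/(-0.098161) = 0.552728;  |Δ| = 0.004644
f(0.552728) = -0.000105
t_5 = 0.552728 − (-0.000105)·(0.004644)/(-0.009581) = 0.552677;  |Δ| = 0.000051
|t_5 − t_4| = 0.000051 < 0.001

n = 5, t_n = 0.5527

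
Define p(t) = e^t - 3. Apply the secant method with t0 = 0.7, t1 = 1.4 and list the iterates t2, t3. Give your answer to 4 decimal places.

p(0.7) = -0.986247, p(1.4) = 1.055200
t2 = 1.400000 − 1.055200·(1.400000 − 0.700000) / (1.055200 − (-0.986247)) = 1.400000 − (0.738640)/(2.041447) = 1.038178
p(1.038178) = -0.175932
t3 = 1.038178 − (-0.175932)·(1.038178 − 1.400000) / (-0.175932 − 1.055200) = 1.038178 − (0.063656)/(-1.231132) = 1.089884

1.0382, 1.0899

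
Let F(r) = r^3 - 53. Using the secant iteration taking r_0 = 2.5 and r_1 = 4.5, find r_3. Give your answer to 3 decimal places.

3.708

F(2.5) = -37.37500, F(4.5) = 38.12500
r_2 = 4.50000 − 38.12500·(4.50000 − 2.50000) / (38.12500 − (-37.37500)) = 4.50000 − (76.25000)/(75.50000) = 3.49007
F(3.49007) = -10.48903
r_3 = 3.49007 − (-10.48903)·(3.49007 − 4.50000) / (-10.48903 − 38.12500) = 3.49007 − (10.59323)/(-48.61403) = 3.70797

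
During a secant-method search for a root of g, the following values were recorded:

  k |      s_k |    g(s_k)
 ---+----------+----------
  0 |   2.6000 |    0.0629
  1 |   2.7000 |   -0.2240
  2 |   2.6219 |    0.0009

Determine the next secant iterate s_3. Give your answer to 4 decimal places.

s_3 = 2.6219 − 0.0009·(2.6219 − 2.7000) / (0.0009 − (-0.2240))
   = 2.6219 − (-0.000070)/(0.224900) = 2.622213

2.6222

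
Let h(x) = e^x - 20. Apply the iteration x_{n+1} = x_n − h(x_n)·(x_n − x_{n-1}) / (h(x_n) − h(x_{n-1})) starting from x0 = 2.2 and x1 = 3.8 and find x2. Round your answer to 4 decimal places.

h(2.2) = -10.974987, h(3.8) = 24.701184
x2 = 3.800000 − 24.701184·(3.800000 − 2.200000) / (24.701184 − (-10.974987)) = 3.800000 − (39.521895)/(35.676171) = 2.692205

2.6922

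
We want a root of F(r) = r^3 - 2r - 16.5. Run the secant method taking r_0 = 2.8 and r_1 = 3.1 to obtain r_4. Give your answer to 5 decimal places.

F(2.8) = -0.1480000, F(3.1) = 7.0910000
r_2 = 3.1000000 − 7.0910000·(3.1000000 − 2.8000000) / (7.0910000 − (-0.1480000)) = 3.1000000 − (2.1273000)/(7.2390000) = 2.8061334
F(2.8061334) = -0.0156921
r_3 = 2.8061334 − (-0.0156921)·(2.8061334 − 3.1000000) / (-0.0156921 − 7.0910000) = 2.8061334 − (0.0046114)/(-7.1066921) = 2.8067823
F(2.8067823) = -0.0016577
r_4 = 2.8067823 − (-0.0016577)·(2.8067823 − 2.8061334) / (-0.0016577 − (-0.0156921)) = 2.8067823 − (-0.0000011)/(0.0140343) = 2.8068590

2.80686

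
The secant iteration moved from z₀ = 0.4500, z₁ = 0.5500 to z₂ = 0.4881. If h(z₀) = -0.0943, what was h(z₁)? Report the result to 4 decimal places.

The secant line through (0.4500, -0.0943) and (0.5500, h(z₁)) crosses zero at z₂ = 0.4881.
So (0.4500, -0.0943), (0.5500, h(z₁)), (0.4881, 0) are collinear:
h(z₁) = -0.0943 · (0.5500 − 0.4881) / (0.4500 − 0.4881) = -0.0943 · (0.061900)/(-0.038100) = 0.153207

0.1532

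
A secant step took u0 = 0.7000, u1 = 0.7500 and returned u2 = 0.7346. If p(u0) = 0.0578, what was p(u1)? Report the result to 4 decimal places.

-0.0257

The secant line through (0.7000, 0.0578) and (0.7500, p(u1)) crosses zero at u2 = 0.7346.
So (0.7000, 0.0578), (0.7500, p(u1)), (0.7346, 0) are collinear:
p(u1) = 0.0578 · (0.7500 − 0.7346) / (0.7000 − 0.7346) = 0.0578 · (0.015400)/(-0.034600) = -0.025726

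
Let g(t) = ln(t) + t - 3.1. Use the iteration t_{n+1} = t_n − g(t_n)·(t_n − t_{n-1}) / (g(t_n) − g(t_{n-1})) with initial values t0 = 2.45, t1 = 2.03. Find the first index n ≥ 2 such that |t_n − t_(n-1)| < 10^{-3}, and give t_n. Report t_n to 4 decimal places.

g(2.45) = 0.246088, g(2.03) = -0.361964
t2 = 2.030000 − (-0.361964)·(-0.420000)/(-0.608052) = 2.280020;  |Δ| = 0.250020
g(2.280020) = 0.004204
t3 = 2.280020 − 0.004204·(0.250020)/(0.366168) = 2.277149;  |Δ| = 0.002870
g(2.277149) = 0.000074
t4 = 2.277149 − 0.000074·(-0.002870)/(-0.004130) = 2.277098;  |Δ| = 0.000051
|t4 − t3| = 0.000051 < 10^{-3}

n = 4, t_n = 2.2771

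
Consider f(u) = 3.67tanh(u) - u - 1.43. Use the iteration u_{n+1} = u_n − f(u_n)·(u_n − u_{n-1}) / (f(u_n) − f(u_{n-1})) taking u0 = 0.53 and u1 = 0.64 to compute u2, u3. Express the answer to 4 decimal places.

0.6381, 0.6379

f(0.53) = -0.178651, f(0.64) = 0.003181
u2 = 0.640000 − 0.003181·(0.640000 − 0.530000) / (0.003181 − (-0.178651)) = 0.640000 − (0.000350)/(0.181833) = 0.638075
f(0.638075) = 0.000291
u3 = 0.638075 − 0.000291·(0.638075 − 0.640000) / (0.000291 − 0.003181) = 0.638075 − (-0.000001)/(-0.002890) = 0.637881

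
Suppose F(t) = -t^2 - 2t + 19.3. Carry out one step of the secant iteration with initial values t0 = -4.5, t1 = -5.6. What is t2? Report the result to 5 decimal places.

-5.49383

F(-4.5) = 8.0500000, F(-5.6) = -0.8600000
t2 = -5.6000000 − (-0.8600000)·(-5.6000000 − (-4.5000000)) / (-0.8600000 − 8.0500000) = -5.6000000 − (0.9460000)/(-8.9100000) = -5.4938272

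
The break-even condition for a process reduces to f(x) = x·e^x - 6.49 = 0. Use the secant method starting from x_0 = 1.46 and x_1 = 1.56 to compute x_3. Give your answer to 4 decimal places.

f(1.46) = -0.203299, f(1.56) = 0.933761
x_2 = 1.560000 − 0.933761·(1.560000 − 1.460000) / (0.933761 − (-0.203299)) = 1.560000 − (0.093376)/(1.137060) = 1.477879
f(1.477879) = -0.011509
x_3 = 1.477879 − (-0.011509)·(1.477879 − 1.560000) / (-0.011509 − 0.933761) = 1.477879 − (0.000945)/(-0.945271) = 1.478879

1.4789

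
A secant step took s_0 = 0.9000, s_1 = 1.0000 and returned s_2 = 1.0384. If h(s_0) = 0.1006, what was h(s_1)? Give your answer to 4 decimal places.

The secant line through (0.9000, 0.1006) and (1.0000, h(s_1)) crosses zero at s_2 = 1.0384.
So (0.9000, 0.1006), (1.0000, h(s_1)), (1.0384, 0) are collinear:
h(s_1) = 0.1006 · (1.0000 − 1.0384) / (0.9000 − 1.0384) = 0.1006 · (-0.038400)/(-0.138400) = 0.027912

0.0279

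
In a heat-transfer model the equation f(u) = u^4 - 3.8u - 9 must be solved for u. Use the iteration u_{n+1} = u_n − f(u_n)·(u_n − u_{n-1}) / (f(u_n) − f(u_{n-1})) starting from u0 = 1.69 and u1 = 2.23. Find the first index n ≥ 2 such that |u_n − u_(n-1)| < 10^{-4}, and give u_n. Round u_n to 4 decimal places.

n = 6, u_n = 2.0209

f(1.69) = -7.264693, f(2.23) = 7.255734
u2 = 2.230000 − 7.255734·(0.540000)/(14.520427) = 1.960167;  |Δ| = 0.269833
f(1.960167) = -1.685725
u3 = 1.960167 − (-1.685725)·(-0.269833)/(-8.941459) = 2.011038;  |Δ| = 0.050871
f(2.011038) = -0.285793
u4 = 2.011038 − (-0.285793)·(0.050871)/(1.399932) = 2.021423;  |Δ| = 0.010385
f(2.021423) = 0.015231
u5 = 2.021423 − 0.015231·(0.010385)/(0.301024) = 2.020898;  |Δ| = 0.000525
f(2.020898) = -0.000127
u6 = 2.020898 − (-0.000127)·(-0.000525)/(-0.015358) = 2.020902;  |Δ| = 0.000004
|u6 − u5| = 0.000004 < 10^{-4}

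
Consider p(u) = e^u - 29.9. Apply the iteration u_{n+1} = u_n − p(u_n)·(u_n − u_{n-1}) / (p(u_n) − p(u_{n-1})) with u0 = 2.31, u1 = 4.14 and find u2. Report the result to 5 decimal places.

p(2.31) = -19.8255753, p(4.14) = 32.9028214
u2 = 4.1400000 − 32.9028214·(4.1400000 − 2.3100000) / (32.9028214 − (-19.8255753)) = 4.1400000 − (60.2121633)/(52.7283968) = 2.9980695

2.99807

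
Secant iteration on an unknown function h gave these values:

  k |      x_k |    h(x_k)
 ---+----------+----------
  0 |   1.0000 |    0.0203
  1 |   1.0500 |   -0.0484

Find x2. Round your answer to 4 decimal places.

x2 = 1.0500 − (-0.0484)·(1.0500 − 1.0000) / (-0.0484 − 0.0203)
   = 1.0500 − (-0.002420)/(-0.068700) = 1.014774

1.0148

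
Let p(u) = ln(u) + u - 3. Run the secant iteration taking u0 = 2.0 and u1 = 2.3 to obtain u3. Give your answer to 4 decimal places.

p(2.0) = -0.306853, p(2.3) = 0.132909
u2 = 2.300000 − 0.132909·(2.300000 − 2.000000) / (0.132909 − (-0.306853)) = 2.300000 − (0.039873)/(0.439762) = 2.209331
p(2.209331) = 0.002021
u3 = 2.209331 − 0.002021·(2.209331 − 2.300000) / (0.002021 − 0.132909) = 2.209331 − (-0.000183)/(-0.130888) = 2.207931

2.2079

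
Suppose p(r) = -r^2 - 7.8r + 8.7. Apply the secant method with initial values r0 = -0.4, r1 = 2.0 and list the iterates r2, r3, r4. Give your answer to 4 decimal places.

p(-0.4) = 11.660000, p(2.0) = -10.900000
r2 = 2.000000 − (-10.900000)·(2.000000 − (-0.400000)) / (-10.900000 − 11.660000) = 2.000000 − (-26.160000)/(-22.560000) = 0.840426
p(0.840426) = 1.438366
r3 = 0.840426 − 1.438366·(0.840426 − 2.000000) / (1.438366 − (-10.900000)) = 0.840426 − (-1.667892)/(12.338366) = 0.975605
p(0.975605) = 0.138477
r4 = 0.975605 − 0.138477·(0.975605 − 0.840426) / (0.138477 − 1.438366) = 0.975605 − (0.018719)/(-1.299889) = 0.990006

0.8404, 0.9756, 0.9900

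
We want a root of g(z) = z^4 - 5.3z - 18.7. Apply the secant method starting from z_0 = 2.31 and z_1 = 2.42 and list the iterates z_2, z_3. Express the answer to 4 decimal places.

2.3618, 2.3639

g(2.31) = -2.469037, g(2.42) = 2.771421
z_2 = 2.420000 − 2.771421·(2.420000 − 2.310000) / (2.771421 − (-2.469037)) = 2.420000 − (0.304856)/(5.240458) = 2.361826
g(2.361826) = -0.101098
z_3 = 2.361826 − (-0.101098)·(2.361826 − 2.420000) / (-0.101098 − 2.771421) = 2.361826 − (0.005881)/(-2.872519) = 2.363874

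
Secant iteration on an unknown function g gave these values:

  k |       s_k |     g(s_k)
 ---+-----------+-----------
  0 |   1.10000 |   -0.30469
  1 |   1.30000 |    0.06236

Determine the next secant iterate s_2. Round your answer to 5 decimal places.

s_2 = 1.30000 − 0.06236·(1.30000 − 1.10000) / (0.06236 − (-0.30469))
   = 1.30000 − (0.0124720)/(0.3670500) = 1.2660210

1.26602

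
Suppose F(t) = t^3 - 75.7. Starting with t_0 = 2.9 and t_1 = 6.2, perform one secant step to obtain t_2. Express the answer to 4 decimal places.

F(2.9) = -51.311000, F(6.2) = 162.628000
t_2 = 6.200000 − 162.628000·(6.200000 − 2.900000) / (162.628000 − (-51.311000)) = 6.200000 − (536.672400)/(213.939000) = 3.691470

3.6915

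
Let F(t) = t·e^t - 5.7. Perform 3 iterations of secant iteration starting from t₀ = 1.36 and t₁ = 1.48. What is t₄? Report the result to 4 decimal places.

1.4023

F(1.36) = -0.401177, F(1.48) = 0.801560
t₂ = 1.480000 − 0.801560·(1.480000 − 1.360000) / (0.801560 − (-0.401177)) = 1.480000 − (0.096187)/(1.202737) = 1.400026
F(1.400026) = -0.022463
t₃ = 1.400026 − (-0.022463)·(1.400026 − 1.480000) / (-0.022463 − 0.801560) = 1.400026 − (0.001796)/(-0.824022) = 1.402207
F(1.402207) = -0.001212
t₄ = 1.402207 − (-0.001212)·(1.402207 − 1.400026) / (-0.001212 − (-0.022463)) = 1.402207 − (-0.000003)/(0.021251) = 1.402331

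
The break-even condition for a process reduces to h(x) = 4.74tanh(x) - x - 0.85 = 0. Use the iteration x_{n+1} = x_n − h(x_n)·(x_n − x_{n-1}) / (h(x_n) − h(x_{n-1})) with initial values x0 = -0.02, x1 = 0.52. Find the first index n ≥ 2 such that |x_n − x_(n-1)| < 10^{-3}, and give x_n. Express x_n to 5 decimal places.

h(-0.02) = -0.9247874, h(0.52) = 0.8942981
x2 = 0.5200000 − 0.8942981·(0.5400000)/(1.8190854) = 0.2545254;  |Δ| = 0.2654746
h(0.2545254) = 0.0765303
x3 = 0.2545254 − 0.0765303·(-0.2654746)/(-0.8177677) = 0.2296811;  |Δ| = 0.0248443
h(0.2296811) = -0.0097411
x4 = 0.2296811 − (-0.0097411)·(-0.0248443)/(-0.0862714) = 0.2324863;  |Δ| = 0.0028052
h(0.2324863) = 0.0000649
x5 = 0.2324863 − 0.0000649·(0.0028052)/(0.0098060) = 0.2324678;  |Δ| = 0.0000186
|x5 − x4| = 0.0000186 < 10^{-3}

n = 5, x_n = 0.23247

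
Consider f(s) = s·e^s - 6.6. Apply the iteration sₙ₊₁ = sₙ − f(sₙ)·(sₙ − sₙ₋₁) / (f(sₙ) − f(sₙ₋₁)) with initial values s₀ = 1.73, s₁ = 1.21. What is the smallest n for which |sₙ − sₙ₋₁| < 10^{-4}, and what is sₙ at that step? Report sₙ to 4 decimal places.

n = 6, sₙ = 1.4890

f(1.73) = 3.158331, f(1.21) = -2.542284
s₂ = 1.210000 − (-2.542284)·(-0.520000)/(-5.700615) = 1.441903;  |Δ| = 0.231903
f(1.441903) = -0.502578
s₃ = 1.441903 − (-0.502578)·(0.231903)/(2.039706) = 1.499043;  |Δ| = 0.057140
f(1.499043) = 0.111816
s₄ = 1.499043 − 0.111816·(0.057140)/(0.614393) = 1.488644;  |Δ| = 0.010399
f(1.488644) = -0.003699
s₅ = 1.488644 − (-0.003699)·(-0.010399)/(-0.115515) = 1.488977;  |Δ| = 0.000333
f(1.488977) = -0.000026
s₆ = 1.488977 − (-0.000026)·(0.000333)/(0.003673) = 1.488979;  |Δ| = 0.000002
|s₆ − s₅| = 0.000002 < 10^{-4}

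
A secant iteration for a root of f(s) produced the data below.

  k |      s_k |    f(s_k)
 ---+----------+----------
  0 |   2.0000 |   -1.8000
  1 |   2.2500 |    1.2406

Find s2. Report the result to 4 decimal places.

2.1480

s2 = 2.2500 − 1.2406·(2.2500 − 2.0000) / (1.2406 − (-1.8000))
   = 2.2500 − (0.310150)/(3.040600) = 2.147997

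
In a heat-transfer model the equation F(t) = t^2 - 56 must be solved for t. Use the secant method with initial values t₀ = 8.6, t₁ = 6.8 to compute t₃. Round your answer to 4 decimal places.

7.4857

F(8.6) = 17.960000, F(6.8) = -9.760000
t₂ = 6.800000 − (-9.760000)·(6.800000 − 8.600000) / (-9.760000 − 17.960000) = 6.800000 − (17.568000)/(-27.720000) = 7.433766
F(7.433766) = -0.739120
t₃ = 7.433766 − (-0.739120)·(7.433766 − 6.800000) / (-0.739120 − (-9.760000)) = 7.433766 − (-0.468429)/(9.020880) = 7.485693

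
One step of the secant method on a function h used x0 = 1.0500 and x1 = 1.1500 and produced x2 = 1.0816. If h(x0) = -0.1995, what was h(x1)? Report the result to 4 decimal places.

The secant line through (1.0500, -0.1995) and (1.1500, h(x1)) crosses zero at x2 = 1.0816.
So (1.0500, -0.1995), (1.1500, h(x1)), (1.0816, 0) are collinear:
h(x1) = -0.1995 · (1.1500 − 1.0816) / (1.0500 − 1.0816) = -0.1995 · (0.068400)/(-0.031600) = 0.431829

0.4318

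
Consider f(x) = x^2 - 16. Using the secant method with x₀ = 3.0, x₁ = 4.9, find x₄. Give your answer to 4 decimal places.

4.0002

f(3.0) = -7.000000, f(4.9) = 8.010000
x₂ = 4.900000 − 8.010000·(4.900000 − 3.000000) / (8.010000 − (-7.000000)) = 4.900000 − (15.219000)/(15.010000) = 3.886076
f(3.886076) = -0.898414
x₃ = 3.886076 − (-0.898414)·(3.886076 − 4.900000) / (-0.898414 − 8.010000) = 3.886076 − (0.910923)/(-8.908414) = 3.988330
f(3.988330) = -0.093222
x₄ = 3.988330 − (-0.093222)·(3.988330 − 3.886076) / (-0.093222 − (-0.898414)) = 3.988330 − (-0.009532)/(0.805192) = 4.000169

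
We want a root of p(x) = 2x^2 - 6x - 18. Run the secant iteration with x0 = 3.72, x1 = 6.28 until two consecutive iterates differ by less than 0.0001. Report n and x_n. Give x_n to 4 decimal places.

n = 6, x_n = 4.8541

p(3.72) = -12.643200, p(6.28) = 23.196800
x2 = 6.280000 − 23.196800·(2.560000)/(35.840000) = 4.623086;  |Δ| = 1.656914
p(4.623086) = -2.992671
x3 = 4.623086 − (-2.992671)·(-1.656914)/(-26.189471) = 4.812421;  |Δ| = 0.189336
p(4.812421) = -0.555730
x4 = 4.812421 − (-0.555730)·(0.189336)/(2.436941) = 4.855598;  |Δ| = 0.043177
p(4.855598) = 0.020078
x5 = 4.855598 − 0.020078·(0.043177)/(0.575808) = 4.854093;  |Δ| = 0.001506
p(4.854093) = -0.000125
x6 = 4.854093 − (-0.000125)·(-0.001506)/(-0.020204) = 4.854102;  |Δ| = 0.000009
|x6 − x5| = 0.000009 < 0.0001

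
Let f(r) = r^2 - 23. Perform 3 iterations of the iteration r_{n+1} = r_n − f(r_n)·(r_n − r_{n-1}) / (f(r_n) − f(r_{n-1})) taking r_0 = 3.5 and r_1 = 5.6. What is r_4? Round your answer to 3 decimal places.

f(3.5) = -10.75000, f(5.6) = 8.36000
r_2 = 5.60000 − 8.36000·(5.60000 − 3.50000) / (8.36000 − (-10.75000)) = 5.60000 − (17.55600)/(19.11000) = 4.68132
f(4.68132) = -1.08526
r_3 = 4.68132 − (-1.08526)·(4.68132 − 5.60000) / (-1.08526 − 8.36000) = 4.68132 − (0.99700)/(-9.44526) = 4.78687
f(4.78687) = -0.08583
r_4 = 4.78687 − (-0.08583)·(4.78687 − 4.68132) / (-0.08583 − (-1.08526)) = 4.78687 − (-0.00906)/(0.99943) = 4.79594

4.796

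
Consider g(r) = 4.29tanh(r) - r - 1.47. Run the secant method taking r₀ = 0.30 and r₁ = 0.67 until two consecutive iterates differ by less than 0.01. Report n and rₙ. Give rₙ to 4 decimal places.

g(0.30) = -0.520269, g(0.67) = 0.369564
r₂ = 0.670000 − 0.369564·(0.370000)/(0.889833) = 0.516332;  |Δ| = 0.153668
g(0.516332) = 0.050836
r₃ = 0.516332 − 0.050836·(-0.153668)/(-0.318728) = 0.491823;  |Δ| = 0.024509
g(0.491823) = -0.007032
r₄ = 0.491823 − (-0.007032)·(-0.024509)/(-0.057868) = 0.494802;  |Δ| = 0.002978
|r₄ − r₃| = 0.002978 < 0.01

n = 4, rₙ = 0.4948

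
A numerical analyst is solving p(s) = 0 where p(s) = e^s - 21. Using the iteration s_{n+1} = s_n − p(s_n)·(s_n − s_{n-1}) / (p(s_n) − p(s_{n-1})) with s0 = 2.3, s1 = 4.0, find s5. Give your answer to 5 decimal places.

p(2.3) = -11.0258175, p(4.0) = 33.5981500
s2 = 4.0000000 − 33.5981500·(4.0000000 − 2.3000000) / (33.5981500 − (-11.0258175)) = 4.0000000 − (57.1168551)/(44.6239676) = 2.7200409
p(2.7200409) = -5.8190574
s3 = 2.7200409 − (-5.8190574)·(2.7200409 − 4.0000000) / (-5.8190574 − 33.5981500) = 2.7200409 − (7.4481557)/(-39.4172075) = 2.9089978
p(2.9089978) = -2.6615890
s4 = 2.9089978 − (-2.6615890)·(2.9089978 − 2.7200409) / (-2.6615890 − (-5.8190574)) = 2.9089978 − (-0.5029258)/(3.1574685) = 3.0682791
p(3.0682791) = 0.5048642
s5 = 3.0682791 − 0.5048642·(3.0682791 − 2.9089978) / (0.5048642 − (-2.6615890)) = 3.0682791 − (0.0804154)/(3.1664531) = 3.0428831

3.04288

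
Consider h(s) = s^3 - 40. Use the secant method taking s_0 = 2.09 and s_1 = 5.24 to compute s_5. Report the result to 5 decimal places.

h(2.09) = -30.8706710, h(5.24) = 103.8778240
s_2 = 5.2400000 − 103.8778240·(5.2400000 − 2.0900000) / (103.8778240 − (-30.8706710)) = 5.2400000 − (327.2151456)/(134.7484950) = 2.8116601
h(2.8116601) = -17.7726106
s_3 = 2.8116601 − (-17.7726106)·(2.8116601 − 5.2400000) / (-17.7726106 − 103.8778240) = 2.8116601 − (43.1579393)/(-121.6504346) = 3.1664302
h(3.1664302) = -8.2524827
s_4 = 3.1664302 − (-8.2524827)·(3.1664302 − 2.8116601) / (-8.2524827 − (-17.7726106)) = 3.1664302 − (-2.9277343)/(9.5201279) = 3.4739612
h(3.4739612) = 1.9251760
s_5 = 3.4739612 − 1.9251760·(3.4739612 − 3.1664302) / (1.9251760 − (-8.2524827)) = 3.4739612 − (0.5920512)/(10.1776586) = 3.4157896

3.41579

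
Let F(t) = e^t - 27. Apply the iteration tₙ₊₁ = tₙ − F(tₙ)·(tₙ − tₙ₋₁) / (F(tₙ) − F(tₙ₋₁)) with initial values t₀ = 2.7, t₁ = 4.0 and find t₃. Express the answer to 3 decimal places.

F(2.7) = -12.12027, F(4.0) = 27.59815
t₂ = 4.00000 − 27.59815·(4.00000 − 2.70000) / (27.59815 − (-12.12027)) = 4.00000 − (35.87760)/(39.71842) = 3.09670
F(3.09670) = -4.87515
t₃ = 3.09670 − (-4.87515)·(3.09670 − 4.00000) / (-4.87515 − 27.59815) = 3.09670 − (4.40372)/(-32.47330) = 3.23231

3.232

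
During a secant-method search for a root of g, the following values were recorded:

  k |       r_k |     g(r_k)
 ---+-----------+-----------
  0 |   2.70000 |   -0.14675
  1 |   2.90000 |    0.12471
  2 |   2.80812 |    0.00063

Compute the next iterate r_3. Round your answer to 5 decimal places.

2.80765

r_3 = 2.80812 − 0.00063·(2.80812 − 2.90000) / (0.00063 − 0.12471)
   = 2.80812 − (-0.0000579)/(-0.1240800) = 2.8076535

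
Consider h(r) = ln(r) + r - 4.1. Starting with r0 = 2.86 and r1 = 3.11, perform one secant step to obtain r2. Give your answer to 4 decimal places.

3.0017

h(2.86) = -0.189178, h(3.11) = 0.144623
r2 = 3.110000 − 0.144623·(3.110000 − 2.860000) / (0.144623 − (-0.189178)) = 3.110000 − (0.036156)/(0.333801) = 3.001685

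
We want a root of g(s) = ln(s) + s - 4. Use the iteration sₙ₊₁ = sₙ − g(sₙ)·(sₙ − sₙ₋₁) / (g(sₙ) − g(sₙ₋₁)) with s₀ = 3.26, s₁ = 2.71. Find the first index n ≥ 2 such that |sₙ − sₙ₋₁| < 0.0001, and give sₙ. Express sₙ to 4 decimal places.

n = 4, sₙ = 2.9263

g(3.26) = 0.441727, g(2.71) = -0.293051
s₂ = 2.710000 − (-0.293051)·(-0.550000)/(-0.734779) = 2.929356;  |Δ| = 0.219356
g(2.929356) = 0.004139
s₃ = 2.929356 − 0.004139·(0.219356)/(0.297190) = 2.926301;  |Δ| = 0.003055
g(2.926301) = 0.000041
s₄ = 2.926301 − 0.000041·(-0.003055)/(-0.004098) = 2.926271;  |Δ| = 0.000030
|s₄ − s₃| = 0.000030 < 0.0001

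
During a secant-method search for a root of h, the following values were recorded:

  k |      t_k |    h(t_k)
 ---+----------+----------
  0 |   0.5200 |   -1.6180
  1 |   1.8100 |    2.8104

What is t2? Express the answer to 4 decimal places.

0.9913

t2 = 1.8100 − 2.8104·(1.8100 − 0.5200) / (2.8104 − (-1.6180))
   = 1.8100 − (3.625416)/(4.428400) = 0.991326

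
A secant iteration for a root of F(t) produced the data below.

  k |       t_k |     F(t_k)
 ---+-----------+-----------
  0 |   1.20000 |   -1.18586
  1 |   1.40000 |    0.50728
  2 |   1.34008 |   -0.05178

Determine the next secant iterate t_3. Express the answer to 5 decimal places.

1.34563

t_3 = 1.34008 − (-0.05178)·(1.34008 − 1.40000) / (-0.05178 − 0.50728)
   = 1.34008 − (0.0031027)/(-0.5590600) = 1.3456298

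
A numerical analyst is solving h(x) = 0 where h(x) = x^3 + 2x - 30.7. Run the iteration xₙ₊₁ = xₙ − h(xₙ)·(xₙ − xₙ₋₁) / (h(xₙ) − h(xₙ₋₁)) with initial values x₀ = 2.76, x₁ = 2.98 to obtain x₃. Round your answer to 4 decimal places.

2.9186

h(2.76) = -4.155424, h(2.98) = 1.723592
x₂ = 2.980000 − 1.723592·(2.980000 − 2.760000) / (1.723592 − (-4.155424)) = 2.980000 − (0.379190)/(5.879016) = 2.915501
h(2.915501) = -0.086812
x₃ = 2.915501 − (-0.086812)·(2.915501 − 2.980000) / (-0.086812 − 1.723592) = 2.915501 − (0.005599)/(-1.810404) = 2.918594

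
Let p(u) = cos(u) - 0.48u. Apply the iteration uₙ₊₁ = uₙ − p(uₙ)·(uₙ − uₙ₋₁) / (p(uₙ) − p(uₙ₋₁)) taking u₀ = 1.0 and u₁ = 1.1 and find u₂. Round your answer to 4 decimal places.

1.0448

p(1.0) = 0.060302, p(1.1) = -0.074404
u₂ = 1.100000 − (-0.074404)·(1.100000 − 1.000000) / (-0.074404 − 0.060302) = 1.100000 − (-0.007440)/(-0.134706) = 1.044766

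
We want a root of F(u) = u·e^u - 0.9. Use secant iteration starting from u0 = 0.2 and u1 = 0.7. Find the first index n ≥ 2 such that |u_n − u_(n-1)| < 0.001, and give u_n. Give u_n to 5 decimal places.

n = 5, u_n = 0.52983

F(0.2) = -0.6557194, F(0.7) = 0.5096269
u2 = 0.7000000 − 0.5096269·(0.5000000)/(1.1653463) = 0.4813410;  |Δ| = 0.2186590
F(0.4813410) = -0.1210733
u3 = 0.4813410 − (-0.1210733)·(-0.2186590)/(-0.6307001) = 0.5233162;  |Δ| = 0.0419752
F(0.5233162) = -0.0168438
u4 = 0.5233162 − (-0.0168438)·(0.0419752)/(0.1042294) = 0.5300995;  |Δ| = 0.0067833
F(0.5300995) = 0.0006928
u5 = 0.5300995 − 0.0006928·(0.0067833)/(0.0175367) = 0.5298315;  |Δ| = 0.0002680
|u5 − u4| = 0.0002680 < 0.001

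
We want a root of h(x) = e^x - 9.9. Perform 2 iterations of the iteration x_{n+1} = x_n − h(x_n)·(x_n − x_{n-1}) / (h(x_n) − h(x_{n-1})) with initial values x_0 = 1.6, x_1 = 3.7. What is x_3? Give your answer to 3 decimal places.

h(1.6) = -4.94697, h(3.7) = 30.54730
x_2 = 3.70000 − 30.54730·(3.70000 − 1.60000) / (30.54730 − (-4.94697)) = 3.70000 − (64.14934)/(35.49427) = 1.89268
h(1.89268) = -3.26284
x_3 = 1.89268 − (-3.26284)·(1.89268 − 3.70000) / (-3.26284 − 30.54730) = 1.89268 − (5.89697)/(-33.81014) = 2.06710

2.067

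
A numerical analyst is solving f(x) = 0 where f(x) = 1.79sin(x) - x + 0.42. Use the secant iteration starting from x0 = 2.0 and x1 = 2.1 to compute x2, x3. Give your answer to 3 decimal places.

f(2.0) = 0.04764, f(2.1) = -0.13486
x2 = 2.10000 − (-0.13486)·(2.10000 − 2.00000) / (-0.13486 − 0.04764) = 2.10000 − (-0.01349)/(-0.18250) = 2.02611
f(2.02611) = 0.00154
x3 = 2.02611 − 0.00154·(2.02611 − 2.10000) / (0.00154 − (-0.13486)) = 2.02611 − (-0.00011)/(0.13639) = 2.02694

2.026, 2.027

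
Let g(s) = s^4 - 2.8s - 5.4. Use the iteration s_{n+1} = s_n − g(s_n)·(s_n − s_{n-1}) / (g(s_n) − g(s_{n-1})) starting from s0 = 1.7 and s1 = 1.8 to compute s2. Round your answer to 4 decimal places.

g(1.7) = -1.807900, g(1.8) = 0.057600
s2 = 1.800000 − 0.057600·(1.800000 − 1.700000) / (0.057600 − (-1.807900)) = 1.800000 − (0.005760)/(1.865500) = 1.796912

1.7969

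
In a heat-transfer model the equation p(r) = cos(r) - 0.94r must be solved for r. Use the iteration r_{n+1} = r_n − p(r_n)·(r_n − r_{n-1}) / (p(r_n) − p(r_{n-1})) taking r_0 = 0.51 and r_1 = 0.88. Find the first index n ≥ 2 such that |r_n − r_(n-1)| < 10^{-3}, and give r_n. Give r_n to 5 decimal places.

p(0.51) = 0.3933445, p(0.88) = -0.1900489
r_2 = 0.8800000 − (-0.1900489)·(0.3700000)/(-0.5833934) = 0.7594671;  |Δ| = 0.1205329
p(0.7594671) = 0.0113039
r_3 = 0.7594671 − 0.0113039·(-0.1205329)/(0.2013528) = 0.7662338;  |Δ| = 0.0067667
p(0.7662338) = 0.0002675
r_4 = 0.7662338 − 0.0002675·(0.0067667)/(-0.0110364) = 0.7663979;  |Δ| = 0.0001640
|r_4 − r_3| = 0.0001640 < 10^{-3}

n = 4, r_n = 0.76640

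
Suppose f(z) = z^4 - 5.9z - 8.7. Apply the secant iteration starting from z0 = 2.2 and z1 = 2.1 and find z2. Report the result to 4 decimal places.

f(2.2) = 1.745600, f(2.1) = -1.641900
z2 = 2.100000 − (-1.641900)·(2.100000 − 2.200000) / (-1.641900 − 1.745600) = 2.100000 − (0.164190)/(-3.387500) = 2.148469

2.1485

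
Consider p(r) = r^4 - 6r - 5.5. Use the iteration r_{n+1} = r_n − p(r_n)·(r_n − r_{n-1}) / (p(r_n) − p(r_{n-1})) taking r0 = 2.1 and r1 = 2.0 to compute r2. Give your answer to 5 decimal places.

p(2.1) = 1.3481000, p(2.0) = -1.5000000
r2 = 2.0000000 − (-1.5000000)·(2.0000000 − 2.1000000) / (-1.5000000 − 1.3481000) = 2.0000000 − (0.1500000)/(-2.8481000) = 2.0526667

2.05267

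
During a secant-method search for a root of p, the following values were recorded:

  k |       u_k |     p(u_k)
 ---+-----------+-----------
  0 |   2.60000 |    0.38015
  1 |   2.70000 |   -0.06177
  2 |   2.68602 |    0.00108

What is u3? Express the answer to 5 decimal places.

u3 = 2.68602 − 0.00108·(2.68602 − 2.70000) / (0.00108 − (-0.06177))
   = 2.68602 − (-0.0000151)/(0.0628500) = 2.6862602

2.68626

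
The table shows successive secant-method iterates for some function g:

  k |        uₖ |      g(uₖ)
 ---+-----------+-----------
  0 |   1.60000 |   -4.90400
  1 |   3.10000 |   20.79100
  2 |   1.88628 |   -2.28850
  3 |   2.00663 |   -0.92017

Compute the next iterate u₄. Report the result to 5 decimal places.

2.08756

u₄ = 2.00663 − (-0.92017)·(2.00663 − 1.88628) / (-0.92017 − (-2.28850))
   = 2.00663 − (-0.1107425)/(1.3683300) = 2.0875626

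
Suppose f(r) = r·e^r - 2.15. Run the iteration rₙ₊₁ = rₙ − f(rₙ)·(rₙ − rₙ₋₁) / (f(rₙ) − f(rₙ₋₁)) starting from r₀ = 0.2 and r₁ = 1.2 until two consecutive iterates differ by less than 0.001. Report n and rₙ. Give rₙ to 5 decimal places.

n = 6, rₙ = 0.88624

f(0.2) = -1.9057194, f(1.2) = 1.8341403
r₂ = 1.2000000 − 1.8341403·(1.0000000)/(3.7398598) = 0.7095698;  |Δ| = 0.4904302
f(0.7095698) = -0.7073621
r₃ = 0.7095698 − (-0.7073621)·(-0.4904302)/(-2.5415024) = 0.8460685;  |Δ| = 0.1364987
f(0.8460685) = -0.1782658
r₄ = 0.8460685 − (-0.1782658)·(0.1364987)/(0.5290963) = 0.8920583;  |Δ| = 0.0459898
f(0.8920583) = 0.0267534
r₅ = 0.8920583 − 0.0267534·(0.0459898)/(0.2050192) = 0.8860570;  |Δ| = 0.0060013
f(0.8860570) = -0.0008273
r₆ = 0.8860570 − (-0.0008273)·(-0.0060013)/(-0.0275807) = 0.8862370;  |Δ| = 0.0001800
|r₆ − r₅| = 0.0001800 < 0.001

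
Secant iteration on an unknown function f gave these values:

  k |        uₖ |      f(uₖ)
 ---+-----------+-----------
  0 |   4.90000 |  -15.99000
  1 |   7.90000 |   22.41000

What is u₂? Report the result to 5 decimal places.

u₂ = 7.90000 − 22.41000·(7.90000 − 4.90000) / (22.41000 − (-15.99000))
   = 7.90000 − (67.2300000)/(38.4000000) = 6.1492188

6.14922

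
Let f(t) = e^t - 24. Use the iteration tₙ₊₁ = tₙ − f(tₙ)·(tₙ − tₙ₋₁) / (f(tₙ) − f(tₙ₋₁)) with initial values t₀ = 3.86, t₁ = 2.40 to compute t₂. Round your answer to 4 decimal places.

2.9199

f(3.86) = 23.465351, f(2.40) = -12.976824
t₂ = 2.400000 − (-12.976824)·(2.400000 − 3.860000) / (-12.976824 − 23.465351) = 2.400000 − (18.946162)/(-36.442175) = 2.919897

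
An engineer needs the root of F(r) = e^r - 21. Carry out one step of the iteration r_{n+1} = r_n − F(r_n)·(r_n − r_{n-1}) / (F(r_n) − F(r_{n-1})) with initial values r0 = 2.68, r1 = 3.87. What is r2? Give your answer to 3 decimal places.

2.909

F(2.68) = -6.41491, F(3.87) = 26.94239
r2 = 3.87000 − 26.94239·(3.87000 − 2.68000) / (26.94239 − (-6.41491)) = 3.87000 − (32.06144)/(33.35729) = 2.90885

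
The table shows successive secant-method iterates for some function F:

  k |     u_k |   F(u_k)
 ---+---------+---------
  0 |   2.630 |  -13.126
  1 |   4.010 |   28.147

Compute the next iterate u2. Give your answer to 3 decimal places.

3.069

u2 = 4.010 − 28.147·(4.010 − 2.630) / (28.147 − (-13.126))
   = 4.010 − (38.84286)/(41.27300) = 3.06888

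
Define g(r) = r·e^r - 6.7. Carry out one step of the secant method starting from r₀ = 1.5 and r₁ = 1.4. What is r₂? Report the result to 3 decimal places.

1.498

g(1.5) = 0.02253, g(1.4) = -1.02272
r₂ = 1.40000 − (-1.02272)·(1.40000 − 1.50000) / (-1.02272 − 0.02253) = 1.40000 − (0.10227)/(-1.04525) = 1.49784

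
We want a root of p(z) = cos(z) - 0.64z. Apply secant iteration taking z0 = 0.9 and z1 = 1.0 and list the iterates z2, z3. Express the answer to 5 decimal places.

p(0.9) = 0.0456100, p(1.0) = -0.0996977
z2 = 1.0000000 − (-0.0996977)·(1.0000000 − 0.9000000) / (-0.0996977 − 0.0456100) = 1.0000000 − (-0.0099698)/(-0.1453077) = 0.9313886
p(0.9313886) = 0.0006316
z3 = 0.9313886 − 0.0006316·(0.9313886 − 1.0000000) / (0.0006316 − (-0.0996977)) = 0.9313886 − (-0.0000433)/(0.1003293) = 0.9318205

0.93139, 0.93182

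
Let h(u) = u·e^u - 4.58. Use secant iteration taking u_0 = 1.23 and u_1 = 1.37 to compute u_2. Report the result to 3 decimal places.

h(1.23) = -0.37189, h(1.37) = 0.81143
u_2 = 1.37000 − 0.81143·(1.37000 − 1.23000) / (0.81143 − (-0.37189)) = 1.37000 − (0.11360)/(1.18332) = 1.27400

1.274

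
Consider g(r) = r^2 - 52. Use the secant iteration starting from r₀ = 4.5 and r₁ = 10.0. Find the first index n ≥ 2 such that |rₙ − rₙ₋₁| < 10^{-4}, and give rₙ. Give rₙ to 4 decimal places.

n = 6, rₙ = 7.2111

g(4.5) = -31.750000, g(10.0) = 48.000000
r₂ = 10.000000 − 48.000000·(5.500000)/(79.750000) = 6.689655;  |Δ| = 3.310345
g(6.689655) = -7.248514
r₃ = 6.689655 − (-7.248514)·(-3.310345)/(-55.248514) = 7.123967;  |Δ| = 0.434312
g(7.123967) = -1.249095
r₄ = 7.123967 − (-1.249095)·(0.434312)/(5.999419) = 7.214392;  |Δ| = 0.090425
g(7.214392) = 0.047449
r₅ = 7.214392 − 0.047449·(0.090425)/(1.296544) = 7.211083;  |Δ| = 0.003309
g(7.211083) = -0.000288
r₆ = 7.211083 − (-0.000288)·(-0.003309)/(-0.047738) = 7.211103;  |Δ| = 0.000020
|r₆ − r₅| = 0.000020 < 10^{-4}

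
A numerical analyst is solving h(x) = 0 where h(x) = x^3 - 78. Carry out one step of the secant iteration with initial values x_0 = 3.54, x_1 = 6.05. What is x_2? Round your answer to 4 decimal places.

h(3.54) = -33.638136, h(6.05) = 143.445125
x_2 = 6.050000 − 143.445125·(6.050000 − 3.540000) / (143.445125 − (-33.638136)) = 6.050000 − (360.047264)/(177.083261) = 4.016791

4.0168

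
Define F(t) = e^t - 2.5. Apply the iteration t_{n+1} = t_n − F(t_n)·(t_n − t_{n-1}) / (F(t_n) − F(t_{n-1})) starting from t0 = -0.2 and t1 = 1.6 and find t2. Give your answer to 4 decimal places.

0.5320

F(-0.2) = -1.681269, F(1.6) = 2.453032
t2 = 1.600000 − 2.453032·(1.600000 − (-0.200000)) / (2.453032 − (-1.681269)) = 1.600000 − (4.415458)/(4.134302) = 0.531994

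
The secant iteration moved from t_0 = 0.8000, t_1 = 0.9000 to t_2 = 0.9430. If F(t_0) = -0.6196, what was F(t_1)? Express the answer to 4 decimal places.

-0.1863

The secant line through (0.8000, -0.6196) and (0.9000, F(t_1)) crosses zero at t_2 = 0.9430.
So (0.8000, -0.6196), (0.9000, F(t_1)), (0.9430, 0) are collinear:
F(t_1) = -0.6196 · (0.9000 − 0.9430) / (0.8000 − 0.9430) = -0.6196 · (-0.043000)/(-0.143000) = -0.186313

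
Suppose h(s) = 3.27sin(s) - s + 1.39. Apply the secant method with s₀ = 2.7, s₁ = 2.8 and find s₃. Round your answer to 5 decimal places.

2.72204

h(2.7) = 0.0875322, h(2.8) = -0.3145887
s₂ = 2.8000000 − (-0.3145887)·(2.8000000 − 2.7000000) / (-0.3145887 − 0.0875322) = 2.8000000 − (-0.0314589)/(-0.4021210) = 2.7217676
h(2.7217676) = 0.0010866
s₃ = 2.7217676 − 0.0010866·(2.7217676 − 2.8000000) / (0.0010866 − (-0.3145887)) = 2.7217676 − (-0.0000850)/(0.3156753) = 2.7220369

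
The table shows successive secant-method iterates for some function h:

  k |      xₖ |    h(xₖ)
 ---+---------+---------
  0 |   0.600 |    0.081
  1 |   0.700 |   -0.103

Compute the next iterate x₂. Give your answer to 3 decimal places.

x₂ = 0.700 − (-0.103)·(0.700 − 0.600) / (-0.103 − 0.081)
   = 0.700 − (-0.01030)/(-0.18400) = 0.64402

0.644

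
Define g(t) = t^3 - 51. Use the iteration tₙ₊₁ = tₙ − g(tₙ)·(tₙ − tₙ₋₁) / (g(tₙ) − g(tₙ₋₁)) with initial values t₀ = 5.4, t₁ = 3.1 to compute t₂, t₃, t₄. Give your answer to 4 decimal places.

g(5.4) = 106.464000, g(3.1) = -21.209000
t₂ = 3.100000 − (-21.209000)·(3.100000 − 5.400000) / (-21.209000 − 106.464000) = 3.100000 − (48.780700)/(-127.673000) = 3.482075
g(3.482075) = -8.780365
t₃ = 3.482075 − (-8.780365)·(3.482075 − 3.100000) / (-8.780365 − (-21.209000)) = 3.482075 − (-3.354761)/(12.428635) = 3.751997
g(3.751997) = 1.818676
t₄ = 3.751997 − 1.818676·(3.751997 − 3.482075) / (1.818676 − (-8.780365)) = 3.751997 − (0.490900)/(10.599041) = 3.705682

3.4821, 3.7520, 3.7057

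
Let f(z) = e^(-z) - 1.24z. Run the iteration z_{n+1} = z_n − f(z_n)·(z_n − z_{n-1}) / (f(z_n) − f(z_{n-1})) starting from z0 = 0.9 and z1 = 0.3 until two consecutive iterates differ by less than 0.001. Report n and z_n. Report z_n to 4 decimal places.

n = 4, z_n = 0.4927

f(0.9) = -0.709430, f(0.3) = 0.368818
z2 = 0.300000 − 0.368818·(-0.600000)/(1.078249) = 0.505232;  |Δ| = 0.205232
f(0.505232) = -0.023122
z3 = 0.505232 − (-0.023122)·(0.205232)/(-0.391940) = 0.493125;  |Δ| = 0.012107
f(0.493125) = -0.000759
z4 = 0.493125 − (-0.000759)·(-0.012107)/(0.022363) = 0.492713;  |Δ| = 0.000411
|z4 − z3| = 0.000411 < 0.001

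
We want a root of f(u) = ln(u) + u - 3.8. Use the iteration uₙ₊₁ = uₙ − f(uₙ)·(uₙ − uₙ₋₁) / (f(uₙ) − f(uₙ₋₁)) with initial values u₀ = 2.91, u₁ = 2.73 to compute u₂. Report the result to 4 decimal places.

f(2.91) = 0.178153, f(2.73) = -0.065698
u₂ = 2.730000 − (-0.065698)·(2.730000 − 2.910000) / (-0.065698 − 0.178153) = 2.730000 − (0.011826)/(-0.243851) = 2.778496

2.7785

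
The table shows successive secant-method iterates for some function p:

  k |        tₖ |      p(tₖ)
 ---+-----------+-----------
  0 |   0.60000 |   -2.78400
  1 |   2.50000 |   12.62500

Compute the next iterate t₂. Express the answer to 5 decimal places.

t₂ = 2.50000 − 12.62500·(2.50000 − 0.60000) / (12.62500 − (-2.78400))
   = 2.50000 − (23.9875000)/(15.4090000) = 0.9432799

0.94328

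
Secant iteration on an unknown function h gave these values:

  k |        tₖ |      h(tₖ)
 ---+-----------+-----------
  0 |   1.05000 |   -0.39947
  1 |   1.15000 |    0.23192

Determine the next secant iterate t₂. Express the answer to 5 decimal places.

t₂ = 1.15000 − 0.23192·(1.15000 − 1.05000) / (0.23192 − (-0.39947))
   = 1.15000 − (0.0231920)/(0.6313900) = 1.1132683

1.11327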